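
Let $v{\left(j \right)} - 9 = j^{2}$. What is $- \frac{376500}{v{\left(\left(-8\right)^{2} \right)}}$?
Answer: $- \frac{75300}{821} \approx -91.717$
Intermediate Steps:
$v{\left(j \right)} = 9 + j^{2}$
$- \frac{376500}{v{\left(\left(-8\right)^{2} \right)}} = - \frac{376500}{9 + \left(\left(-8\right)^{2}\right)^{2}} = - \frac{376500}{9 + 64^{2}} = - \frac{376500}{9 + 4096} = - \frac{376500}{4105} = \left(-376500\right) \frac{1}{4105} = - \frac{75300}{821}$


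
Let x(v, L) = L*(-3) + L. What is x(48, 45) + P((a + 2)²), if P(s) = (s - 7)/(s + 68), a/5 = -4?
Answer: -34963/392 ≈ -89.191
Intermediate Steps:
a = -20 (a = 5*(-4) = -20)
x(v, L) = -2*L (x(v, L) = -3*L + L = -2*L)
P(s) = (-7 + s)/(68 + s)
x(48, 45) + P((a + 2)²) = -2*45 + (-7 + (-20 + 2)²)/(68 + (-20 + 2)²) = -90 + (-7 + (-18)²)/(68 + (-18)²) = -90 + (-7 + 324)/(68 + 324) = -90 + 317/392 = -34963/392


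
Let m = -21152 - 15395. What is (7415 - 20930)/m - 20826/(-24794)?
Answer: 3404406/2814119 ≈ 1.2098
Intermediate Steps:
m = -36547
(7415 - 20930)/m - 20826/(-24794) = (7415 - 20930)/(-36547) - 20826/(-24794) = -13515*(-1/36547) - 20826*(-1/24794) = 13515/36547 + 10413/12397 = 3404406/2814119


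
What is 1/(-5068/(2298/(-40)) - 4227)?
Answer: -1149/4755463 ≈ -0.00024162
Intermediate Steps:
1/(-5068/(2298/(-40)) - 4227) = 1/(-5068/(2298*(-1/40)) - 4227) = 1/(-5068/(-1149/20) - 4227) = 1/(-5068*(-20/1149) - 4227) = 1/(101360/1149 - 4227) = 1/(-4755463/1149) = -1149/4755463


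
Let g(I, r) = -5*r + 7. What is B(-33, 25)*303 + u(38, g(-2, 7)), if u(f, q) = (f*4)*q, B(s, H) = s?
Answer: -14255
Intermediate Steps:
g(I, r) = 7 - 5*r
u(f, q) = 4*f*q (u(f, q) = (4*f)*q = 4*f*q)
B(-33, 25)*303 + u(38, g(-2, 7)) = -33*303 + 4*38*(7 - 5*7) = -9999 + 4*38*(7 - 35) = -9999 + 4*38*(-28) = -9999 - 4256 = -14255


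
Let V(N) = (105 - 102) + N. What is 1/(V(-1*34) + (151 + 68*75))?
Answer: 1/5220 ≈ 0.00019157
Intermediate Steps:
V(N) = 3 + N
1/(V(-1*34) + (151 + 68*75)) = 1/((3 - 1*34) + (151 + 68*75)) = 1/((3 - 34) + (151 + 5100)) = 1/(-31 + 5251) = 1/5220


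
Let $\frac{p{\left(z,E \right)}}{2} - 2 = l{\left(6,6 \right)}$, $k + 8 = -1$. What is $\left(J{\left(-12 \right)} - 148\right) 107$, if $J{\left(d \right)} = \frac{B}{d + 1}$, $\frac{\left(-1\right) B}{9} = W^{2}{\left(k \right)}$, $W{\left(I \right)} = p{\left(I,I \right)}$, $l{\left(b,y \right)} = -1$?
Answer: $- \frac{170344}{11} \approx -15486.0$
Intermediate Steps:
$k = -9$ ($k = -8 - 1 = -9$)
$p{\left(z,E \right)} = 2$ ($p{\left(z,E \right)} = 4 + 2 \left(-1\right) = 4 - 2 = 2$)
$W{\left(I \right)} = 2$
$B = -36$ ($B = - 9 \cdot 2^{2} = \left(-9\right) 4 = -36$)
$J{\left(d \right)} = - \frac{36}{1 + d}$ ($J{\left(d \right)} = - \frac{36}{d + 1} = - \frac{36}{1 + d}$)
$\left(J{\left(-12 \right)} - 148\right) 107 = \left(- \frac{36}{1 - 12} - 148\right) 107 = \left(- \frac{36}{-11} - 148\right) 107 = \left(\left(-36\right) \left(- \frac{1}{11}\right) - 148\right) 107 = \left(\frac{36}{11} - 148\right) 107 = \left(- \frac{1592}{11}\right) 107 = - \frac{170344}{11}$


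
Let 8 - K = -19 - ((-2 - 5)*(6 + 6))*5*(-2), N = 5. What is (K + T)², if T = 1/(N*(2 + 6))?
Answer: 1202771761/1600 ≈ 7.5173e+5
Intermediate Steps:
K = 867 (K = 8 - (-19 - ((-2 - 5)*(6 + 6))*5*(-2)) = 8 - (-19 - -7*12*5*(-2)) = 8 - (-19 - (-84*5)*(-2)) = 8 - (-19 - (-420)*(-2)) = 8 - (-19 - 1*840) = 8 - (-19 - 840) = 8 - 1*(-859) = 8 + 859 = 867)
T = 1/40 (T = 1/(5*(2 + 6)) = 1/(5*8) = 1/40 ≈ 0.025000)
(K + T)² = (867 + 1/40)² = (34681/40)² = 1202771761/1600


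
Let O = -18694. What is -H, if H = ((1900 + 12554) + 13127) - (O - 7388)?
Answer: -53663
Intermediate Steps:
H = 53663 (H = ((1900 + 12554) + 13127) - (-18694 - 7388) = (14454 + 13127) - 1*(-26082) = 27581 + 26082 = 53663)
-H = -1*53663 = -53663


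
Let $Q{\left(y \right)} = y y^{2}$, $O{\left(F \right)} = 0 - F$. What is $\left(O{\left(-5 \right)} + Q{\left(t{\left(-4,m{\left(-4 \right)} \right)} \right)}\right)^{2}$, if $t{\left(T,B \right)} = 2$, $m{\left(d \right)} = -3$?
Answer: $169$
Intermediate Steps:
$O{\left(F \right)} = - F$
$Q{\left(y \right)} = y^{3}$
$\left(O{\left(-5 \right)} + Q{\left(t{\left(-4,m{\left(-4 \right)} \right)} \right)}\right)^{2} = \left(\left(-1\right) \left(-5\right) + 2^{3}\right)^{2} = \left(5 + 8\right)^{2} = 13^{2} = 169$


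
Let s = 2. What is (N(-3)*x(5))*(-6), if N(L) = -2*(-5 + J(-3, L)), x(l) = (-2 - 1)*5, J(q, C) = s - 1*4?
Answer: 1260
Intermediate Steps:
J(q, C) = -2 (J(q, C) = 2 - 1*4 = 2 - 4 = -2)
x(l) = -15 (x(l) = -3*5 = -15)
N(L) = 14 (N(L) = -2*(-5 - 2) = -2*(-7) = 14)
(N(-3)*x(5))*(-6) = (14*(-15))*(-6) = -210*(-6) = 1260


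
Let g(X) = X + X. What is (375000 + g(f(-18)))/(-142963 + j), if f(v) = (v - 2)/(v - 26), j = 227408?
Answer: 825002/185779 ≈ 4.4408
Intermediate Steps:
f(v) = (-2 + v)/(-26 + v)
g(X) = 2*X
(375000 + g(f(-18)))/(-142963 + j) = (375000 + 2*((-2 - 18)/(-26 - 18)))/(-142963 + 227408) = (375000 + 2*(-20/(-44)))/84445 = (375000 + 2*(-1/44*(-20)))*(1/84445) = (375000 + 2*(5/11))*(1/84445) = (375000 + 10/11)*(1/84445) = (4125010/11)*(1/84445) = 825002/185779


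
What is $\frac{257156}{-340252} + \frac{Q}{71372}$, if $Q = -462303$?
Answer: $- \frac{43913314597}{6071116436} \approx -7.2332$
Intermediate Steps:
$\frac{257156}{-340252} + \frac{Q}{71372} = \frac{257156}{-340252} - \frac{462303}{71372} = 257156 \left(- \frac{1}{340252}\right) - \frac{462303}{71372} = - \frac{64289}{85063} - \frac{462303}{71372} = - \frac{43913314597}{6071116436}$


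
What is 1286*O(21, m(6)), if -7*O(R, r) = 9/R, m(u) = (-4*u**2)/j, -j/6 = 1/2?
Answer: -3858/49 ≈ -78.735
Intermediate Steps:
j = -3 (j = -6/2 = -6*1/2 = -3)
m(u) = 4*u**2/3 (m(u) = -4*u**2/(-3) = -4*u**2*(-1/3) = 4*u**2/3)
O(R, r) = -9/(7*R)
1286*O(21, m(6)) = 1286*(-9/7/21) = 1286*(-9/7*1/21) = 1286*(-3/49) = -3858/49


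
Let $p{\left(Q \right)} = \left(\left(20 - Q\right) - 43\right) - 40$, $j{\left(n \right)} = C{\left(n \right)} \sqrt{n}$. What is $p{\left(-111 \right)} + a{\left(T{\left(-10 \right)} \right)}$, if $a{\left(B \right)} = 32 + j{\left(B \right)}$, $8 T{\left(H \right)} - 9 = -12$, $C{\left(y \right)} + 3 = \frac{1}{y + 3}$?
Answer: $80 - \frac{55 i \sqrt{6}}{84} \approx 80.0 - 1.6038 i$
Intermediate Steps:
$C{\left(y \right)} = -3 + \frac{1}{3 + y}$ ($C{\left(y \right)} = -3 + \frac{1}{y + 3} = -3 + \frac{1}{3 + y}$)
$j{\left(n \right)} = \frac{\sqrt{n} \left(-8 - 3 n\right)}{3 + n}$ ($j{\left(n \right)} = \frac{-8 - 3 n}{3 + n} \sqrt{n} = \frac{\sqrt{n} \left(-8 - 3 n\right)}{3 + n}$)
$T{\left(H \right)} = - \frac{3}{8}$ ($T{\left(H \right)} = \frac{9}{8} + \frac{1}{8} \left(-12\right) = \frac{9}{8} - \frac{3}{2} = - \frac{3}{8}$)
$p{\left(Q \right)} = -63 - Q$ ($p{\left(Q \right)} = \left(-23 - Q\right) - 40 = -63 - Q$)
$a{\left(B \right)} = 32 + \frac{\sqrt{B} \left(-8 - 3 B\right)}{3 + B}$
$p{\left(-111 \right)} + a{\left(T{\left(-10 \right)} \right)} = \left(-63 - -111\right) + \frac{96 + 32 \left(- \frac{3}{8}\right) - \sqrt{- \frac{3}{8}} \left(8 + 3 \left(- \frac{3}{8}\right)\right)}{3 - \frac{3}{8}} = \left(-63 + 111\right) + \frac{96 - 12 - \frac{i \sqrt{6}}{4} \left(8 - \frac{9}{8}\right)}{\frac{21}{8}} = 48 + \frac{8 \left(96 - 12 - \frac{i \sqrt{6}}{4} \cdot \frac{55}{8}\right)}{21} = 48 + \frac{8 \left(96 - 12 - \frac{55 i \sqrt{6}}{32}\right)}{21} = 48 + \frac{8 \left(84 - \frac{55 i \sqrt{6}}{32}\right)}{21} = 48 + \left(32 - \frac{55 i \sqrt{6}}{84}\right) = 80 - \frac{55 i \sqrt{6}}{84}$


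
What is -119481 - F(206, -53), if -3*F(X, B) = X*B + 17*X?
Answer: -121953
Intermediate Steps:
F(X, B) = -17*X/3 - B*X/3 (F(X, B) = -(X*B + 17*X)/3 = -(B*X + 17*X)/3 = -(17*X + B*X)/3 = -17*X/3 - B*X/3)
-119481 - F(206, -53) = -119481 - (-1)*206*(17 - 53)/3 = -119481 - (-1)*206*(-36)/3 = -119481 - 1*2472 = -119481 - 2472 = -121953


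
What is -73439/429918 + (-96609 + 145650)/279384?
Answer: 94321177/20018701752 ≈ 0.0047117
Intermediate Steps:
-73439/429918 + (-96609 + 145650)/279384 = -73439*1/429918 + 49041*(1/279384) = -73439/429918 + 16347/93128 = 94321177/20018701752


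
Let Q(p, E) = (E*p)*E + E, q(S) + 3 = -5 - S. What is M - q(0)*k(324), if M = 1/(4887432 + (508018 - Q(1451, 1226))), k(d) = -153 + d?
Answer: 2976178463135/2175569052 ≈ 1368.0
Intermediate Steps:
q(S) = -8 - S (q(S) = -3 + (-5 - S) = -8 - S)
Q(p, E) = E + p*E² (Q(p, E) = p*E² + E = E + p*E²)
M = -1/2175569052 (M = 1/(4887432 + (508018 - 1226*(1 + 1226*1451))) = 1/(4887432 + (508018 - 1226*(1 + 1778926))) = 1/(4887432 + (508018 - 1226*1778927)) = 1/(4887432 + (508018 - 1*2180964502)) = 1/(4887432 + (508018 - 2180964502)) = 1/(4887432 - 2180456484) = 1/(-2175569052) = -1/2175569052 ≈ -4.5965e-10)
M - q(0)*k(324) = -1/2175569052 - (-8 - 1*0)*(-153 + 324) = -1/2175569052 - (-8 + 0)*171 = -1/2175569052 - (-8)*171 = -1/2175569052 - 1*(-1368) = -1/2175569052 + 1368 = 2976178463135/2175569052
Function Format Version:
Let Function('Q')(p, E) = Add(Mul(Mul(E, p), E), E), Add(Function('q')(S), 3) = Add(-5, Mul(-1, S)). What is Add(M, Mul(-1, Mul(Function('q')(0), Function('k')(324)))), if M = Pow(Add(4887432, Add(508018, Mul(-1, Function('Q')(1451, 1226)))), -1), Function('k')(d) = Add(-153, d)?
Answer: Rational(2976178463135, 2175569052) ≈ 1368.0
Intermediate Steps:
Function('q')(S) = Add(-8, Mul(-1, S)) (Function('q')(S) = Add(-3, Add(-5, Mul(-1, S))) = Add(-8, Mul(-1, S)))
Function('Q')(p, E) = Add(E, Mul(p, Pow(E, 2))) (Function('Q')(p, E) = Add(Mul(p, Pow(E, 2)), E) = Add(E, Mul(p, Pow(E, 2))))
M = Rational(-1, 2175569052) (M = Pow(Add(4887432, Add(508018, Mul(-1, Mul(1226, Add(1, Mul(1226, 1451)))))), -1) = Pow(Add(4887432, Add(508018, Mul(-1, Mul(1226, Add(1, 1778926))))), -1) = Pow(Add(4887432, Add(508018, Mul(-1, Mul(1226, 1778927)))), -1) = Pow(Add(4887432, Add(508018, Mul(-1, 2180964502))), -1) = Pow(Add(4887432, Add(508018, -2180964502)), -1) = Pow(Add(4887432, -2180456484), -1) = Pow(-2175569052, -1) = Rational(-1, 2175569052) ≈ -4.5965e-10)
Add(M, Mul(-1, Mul(Function('q')(0), Function('k')(324)))) = Add(Rational(-1, 2175569052), Mul(-1, Mul(Add(-8, Mul(-1, 0)), Add(-153, 324)))) = Add(Rational(-1, 2175569052), Mul(-1, Mul(Add(-8, 0), 171))) = Add(Rational(-1, 2175569052), Mul(-1, Mul(-8, 171))) = Add(Rational(-1, 2175569052), Mul(-1, -1368)) = Add(Rational(-1, 2175569052), 1368) = Rational(2976178463135, 2175569052)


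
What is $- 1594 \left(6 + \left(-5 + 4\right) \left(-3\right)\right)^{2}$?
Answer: $-129114$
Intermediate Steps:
$- 1594 \left(6 + \left(-5 + 4\right) \left(-3\right)\right)^{2} = - 1594 \left(6 - -3\right)^{2} = - 1594 \left(6 + 3\right)^{2} = - 1594 \cdot 9^{2} = \left(-1594\right) 81 = -129114$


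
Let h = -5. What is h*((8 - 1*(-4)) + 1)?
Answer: -65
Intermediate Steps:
h*((8 - 1*(-4)) + 1) = -5*((8 - 1*(-4)) + 1) = -5*((8 + 4) + 1) = -5*(12 + 1) = -5*13 = -65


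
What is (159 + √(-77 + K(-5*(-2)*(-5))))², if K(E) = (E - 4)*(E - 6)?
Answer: (159 + √2947)² ≈ 45491.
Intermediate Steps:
K(E) = (-6 + E)*(-4 + E) (K(E) = (-4 + E)*(-6 + E) = (-6 + E)*(-4 + E))
(159 + √(-77 + K(-5*(-2)*(-5))))² = (159 + √(-77 + (24 + (-5*(-2)*(-5))² - 10*(-5*(-2))*(-5))))² = (159 + √(-77 + (24 + (10*(-5))² - 100*(-5))))² = (159 + √(-77 + (24 + (-50)² - 10*(-50))))² = (159 + √(-77 + (24 + 2500 + 500)))² = (159 + √(-77 + 3024))² = (159 + √2947)²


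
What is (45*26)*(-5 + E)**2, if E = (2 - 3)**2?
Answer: 18720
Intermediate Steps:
E = 1 (E = (-1)**2 = 1)
(45*26)*(-5 + E)**2 = (45*26)*(-5 + 1)**2 = 1170*(-4)**2 = 1170*16 = 18720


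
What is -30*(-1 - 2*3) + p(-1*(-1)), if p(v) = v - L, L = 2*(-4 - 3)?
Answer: 225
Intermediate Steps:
L = -14 (L = 2*(-7) = -14)
p(v) = 14 + v (p(v) = v - 1*(-14) = v + 14 = 14 + v)
-30*(-1 - 2*3) + p(-1*(-1)) = -30*(-1 - 2*3) + (14 - 1*(-1)) = -30*(-1 - 6) + (14 + 1) = -30*(-7) + 15 = 210 + 15 = 225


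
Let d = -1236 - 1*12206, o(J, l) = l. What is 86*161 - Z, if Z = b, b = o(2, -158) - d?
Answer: 562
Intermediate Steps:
d = -13442 (d = -1236 - 12206 = -13442)
b = 13284 (b = -158 - 1*(-13442) = -158 + 13442 = 13284)
Z = 13284
86*161 - Z = 86*161 - 1*13284 = 13846 - 13284 = 562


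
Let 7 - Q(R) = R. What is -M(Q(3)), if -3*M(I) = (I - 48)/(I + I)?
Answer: -11/6 ≈ -1.8333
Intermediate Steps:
Q(R) = 7 - R
M(I) = -(-48 + I)/(6*I) (M(I) = -(I - 48)/(3*(I + I)) = -(-48 + I)/(3*(2*I)) = -(-48 + I)*1/(2*I)/3 = -(-48 + I)/(6*I))
-M(Q(3)) = -(48 - (7 - 1*3))/(6*(7 - 1*3)) = -(48 - (7 - 3))/(6*(7 - 3)) = -(48 - 1*4)/(6*4) = -(48 - 4)/(6*4) = -44/(6*4) = -1*11/6 = -11/6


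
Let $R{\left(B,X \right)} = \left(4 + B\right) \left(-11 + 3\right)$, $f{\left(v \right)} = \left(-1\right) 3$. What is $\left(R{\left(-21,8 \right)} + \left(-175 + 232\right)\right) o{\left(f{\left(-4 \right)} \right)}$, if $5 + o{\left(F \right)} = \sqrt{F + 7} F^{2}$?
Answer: $2509$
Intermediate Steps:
$f{\left(v \right)} = -3$
$R{\left(B,X \right)} = -32 - 8 B$ ($R{\left(B,X \right)} = \left(4 + B\right) \left(-8\right) = -32 - 8 B$)
$o{\left(F \right)} = -5 + F^{2} \sqrt{7 + F}$ ($o{\left(F \right)} = -5 + \sqrt{F + 7} F^{2} = -5 + \sqrt{7 + F} F^{2} = -5 + F^{2} \sqrt{7 + F}$)
$\left(R{\left(-21,8 \right)} + \left(-175 + 232\right)\right) o{\left(f{\left(-4 \right)} \right)} = \left(\left(-32 - -168\right) + \left(-175 + 232\right)\right) \left(-5 + \left(-3\right)^{2} \sqrt{7 - 3}\right) = \left(\left(-32 + 168\right) + 57\right) \left(-5 + 9 \sqrt{4}\right) = \left(136 + 57\right) \left(-5 + 9 \cdot 2\right) = 193 \left(-5 + 18\right) = 193 \cdot 13 = 2509$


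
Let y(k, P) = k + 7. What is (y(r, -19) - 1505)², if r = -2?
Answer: 2250000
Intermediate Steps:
y(k, P) = 7 + k
(y(r, -19) - 1505)² = ((7 - 2) - 1505)² = (5 - 1505)² = (-1500)² = 2250000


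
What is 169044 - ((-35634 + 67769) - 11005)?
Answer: 147914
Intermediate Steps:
169044 - ((-35634 + 67769) - 11005) = 169044 - (32135 - 11005) = 169044 - 1*21130 = 169044 - 21130 = 147914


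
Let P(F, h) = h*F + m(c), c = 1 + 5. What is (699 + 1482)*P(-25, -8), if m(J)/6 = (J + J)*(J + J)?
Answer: 2320584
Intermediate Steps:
c = 6
m(J) = 24*J² (m(J) = 6*((J + J)*(J + J)) = 6*((2*J)*(2*J)) = 6*(4*J²) = 24*J²)
P(F, h) = 864 + F*h (P(F, h) = h*F + 24*6² = F*h + 24*36 = F*h + 864 = 864 + F*h)
(699 + 1482)*P(-25, -8) = (699 + 1482)*(864 - 25*(-8)) = 2181*(864 + 200) = 2181*1064 = 2320584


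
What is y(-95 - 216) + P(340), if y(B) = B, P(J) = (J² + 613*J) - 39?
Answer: 323670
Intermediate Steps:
P(J) = -39 + J² + 613*J
y(-95 - 216) + P(340) = (-95 - 216) + (-39 + 340² + 613*340) = -311 + (-39 + 115600 + 208420) = -311 + 323981 = 323670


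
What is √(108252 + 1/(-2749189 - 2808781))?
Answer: √3344015835942908830/5557970 ≈ 329.02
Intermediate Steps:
√(108252 + 1/(-2749189 - 2808781)) = √(108252 + 1/(-5557970)) = √(108252 - 1/5557970) = √(601661368439/5557970) = √3344015835942908830/5557970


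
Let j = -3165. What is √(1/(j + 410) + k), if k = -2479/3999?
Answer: 2*I*√18821982547695/11017245 ≈ 0.78757*I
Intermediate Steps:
k = -2479/3999 (k = -2479*1/3999 = -2479/3999 ≈ -0.61990)
√(1/(j + 410) + k) = √(1/(-3165 + 410) - 2479/3999) = √(1/(-2755) - 2479/3999) = √(-1/2755 - 2479/3999) = √(-6833644/11017245) = 2*I*√18821982547695/11017245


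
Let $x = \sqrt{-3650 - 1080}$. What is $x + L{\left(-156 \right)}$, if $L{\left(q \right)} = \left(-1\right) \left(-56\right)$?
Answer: $56 + i \sqrt{4730} \approx 56.0 + 68.775 i$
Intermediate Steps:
$L{\left(q \right)} = 56$
$x = i \sqrt{4730}$ ($x = \sqrt{-4730} = i \sqrt{4730} \approx 68.775 i$)
$x + L{\left(-156 \right)} = i \sqrt{4730} + 56 = 56 + i \sqrt{4730}$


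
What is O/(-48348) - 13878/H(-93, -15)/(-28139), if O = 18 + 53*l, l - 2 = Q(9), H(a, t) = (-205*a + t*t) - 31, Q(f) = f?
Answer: -325028356057/26201183340348 ≈ -0.012405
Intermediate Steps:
H(a, t) = -31 + t² - 205*a (H(a, t) = (-205*a + t²) - 31 = (t² - 205*a) - 31 = -31 + t² - 205*a)
l = 11 (l = 2 + 9 = 11)
O = 601 (O = 18 + 53*11 = 18 + 583 = 601)
O/(-48348) - 13878/H(-93, -15)/(-28139) = 601/(-48348) - 13878/(-31 + (-15)² - 205*(-93))/(-28139) = 601*(-1/48348) - 13878/(-31 + 225 + 19065)*(-1/28139) = -601/48348 - 13878/19259*(-1/28139) = -601/48348 + 13878/541929001 = -325028356057/26201183340348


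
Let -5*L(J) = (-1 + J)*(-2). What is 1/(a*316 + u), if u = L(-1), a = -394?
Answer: -5/622524 ≈ -8.0318e-6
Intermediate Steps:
L(J) = -⅖ + 2*J/5 (L(J) = -(-1 + J)*(-2)/5 = -(2 - 2*J)/5 = -⅖ + 2*J/5)
u = -⅘ (u = -⅖ + (⅖)*(-1) = -⅖ - ⅖ = -⅘ ≈ -0.80000)
1/(a*316 + u) = 1/(-394*316 - ⅘) = 1/(-124504 - ⅘) = 1/(-622524/5) = -5/622524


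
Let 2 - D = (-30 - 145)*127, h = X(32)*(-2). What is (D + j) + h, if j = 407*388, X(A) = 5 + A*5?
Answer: 179813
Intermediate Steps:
X(A) = 5 + 5*A
j = 157916
h = -330 (h = (5 + 5*32)*(-2) = (5 + 160)*(-2) = 165*(-2) = -330)
D = 22227 (D = 2 - (-30 - 145)*127 = 2 - (-175)*127 = 2 - 1*(-22225) = 2 + 22225 = 22227)
(D + j) + h = (22227 + 157916) - 330 = 180143 - 330 = 179813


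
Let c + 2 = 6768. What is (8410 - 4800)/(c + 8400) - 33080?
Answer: -250843835/7583 ≈ -33080.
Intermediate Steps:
c = 6766 (c = -2 + 6768 = 6766)
(8410 - 4800)/(c + 8400) - 33080 = (8410 - 4800)/(6766 + 8400) - 33080 = 3610/15166 - 33080 = 3610*(1/15166) - 33080 = 1805/7583 - 33080 = -250843835/7583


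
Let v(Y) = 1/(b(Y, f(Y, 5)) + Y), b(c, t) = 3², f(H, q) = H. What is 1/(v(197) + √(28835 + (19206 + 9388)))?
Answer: -206/2437057043 + 381924*√709/2437057043 ≈ 0.0041728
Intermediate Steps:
b(c, t) = 9
v(Y) = 1/(9 + Y)
1/(v(197) + √(28835 + (19206 + 9388))) = 1/(1/(9 + 197) + √(28835 + (19206 + 9388))) = 1/(1/206 + √(28835 + 28594)) = 1/(1/206 + √57429) = 1/(1/206 + 9*√709)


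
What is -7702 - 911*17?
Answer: -23189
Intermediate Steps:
-7702 - 911*17 = -7702 - 15487 = -23189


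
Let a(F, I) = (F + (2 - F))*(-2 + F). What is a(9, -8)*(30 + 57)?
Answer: 1218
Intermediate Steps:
a(F, I) = -4 + 2*F (a(F, I) = 2*(-2 + F) = -4 + 2*F)
a(9, -8)*(30 + 57) = (-4 + 2*9)*(30 + 57) = (-4 + 18)*87 = 14*87 = 1218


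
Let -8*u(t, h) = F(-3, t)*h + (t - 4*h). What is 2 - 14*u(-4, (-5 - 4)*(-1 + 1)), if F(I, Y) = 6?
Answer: -5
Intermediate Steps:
u(t, h) = -h/4 - t/8 (u(t, h) = -(6*h + (t - 4*h))/8 = -(t + 2*h)/8 = -h/4 - t/8)
2 - 14*u(-4, (-5 - 4)*(-1 + 1)) = 2 - 14*(-(-5 - 4)*(-1 + 1)/4 - 1/8*(-4)) = 2 - 14*(-(-9)*0/4 + 1/2) = 2 - 14*(-1/4*0 + 1/2) = 2 - 14*(0 + 1/2) = 2 - 14*1/2 = 2 - 7 = -5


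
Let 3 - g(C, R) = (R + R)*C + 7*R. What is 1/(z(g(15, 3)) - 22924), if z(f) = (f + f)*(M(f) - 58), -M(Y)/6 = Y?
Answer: -1/150364 ≈ -6.6505e-6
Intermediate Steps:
M(Y) = -6*Y
g(C, R) = 3 - 7*R - 2*C*R (g(C, R) = 3 - ((R + R)*C + 7*R) = 3 - ((2*R)*C + 7*R) = 3 - (2*C*R + 7*R) = 3 - (7*R + 2*C*R) = 3 + (-7*R - 2*C*R) = 3 - 7*R - 2*C*R)
z(f) = 2*f*(-58 - 6*f) (z(f) = (f + f)*(-6*f - 58) = (2*f)*(-58 - 6*f) = 2*f*(-58 - 6*f))
1/(z(g(15, 3)) - 22924) = 1/(-4*(3 - 7*3 - 2*15*3)*(29 + 3*(3 - 7*3 - 2*15*3)) - 22924) = 1/(-4*(3 - 21 - 90)*(29 + 3*(3 - 21 - 90)) - 22924) = 1/(-4*(-108)*(29 + 3*(-108)) - 22924) = 1/(-4*(-108)*(29 - 324) - 22924) = 1/(-4*(-108)*(-295) - 22924) = 1/(-127440 - 22924) = 1/(-150364) = -1/150364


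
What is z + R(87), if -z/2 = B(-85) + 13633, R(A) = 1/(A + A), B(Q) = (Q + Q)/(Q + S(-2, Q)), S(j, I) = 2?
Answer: -393834649/14442 ≈ -27270.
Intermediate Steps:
B(Q) = 2*Q/(2 + Q) (B(Q) = (Q + Q)/(Q + 2) = (2*Q)/(2 + Q) = 2*Q/(2 + Q))
R(A) = 1/(2*A)
z = -2263418/83 (z = -2*(2*(-85)/(2 - 85) + 13633) = -2*(2*(-85)/(-83) + 13633) = -2*(2*(-85)*(-1/83) + 13633) = -2*(170/83 + 13633) = -2*1131709/83 = -2263418/83 ≈ -27270.)
z + R(87) = -2263418/83 + (1/2)/87 = -2263418/83 + (1/2)*(1/87) = -2263418/83 + 1/174 = -393834649/14442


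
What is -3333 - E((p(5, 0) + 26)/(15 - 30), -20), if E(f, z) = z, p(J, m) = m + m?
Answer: -3313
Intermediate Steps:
p(J, m) = 2*m
-3333 - E((p(5, 0) + 26)/(15 - 30), -20) = -3333 - 1*(-20) = -3333 + 20 = -3313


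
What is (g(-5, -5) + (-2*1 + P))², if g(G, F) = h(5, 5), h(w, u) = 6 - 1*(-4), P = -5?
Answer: 9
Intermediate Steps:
h(w, u) = 10 (h(w, u) = 6 + 4 = 10)
g(G, F) = 10
(g(-5, -5) + (-2*1 + P))² = (10 + (-2*1 - 5))² = (10 + (-2 - 5))² = (10 - 7)² = 3² = 9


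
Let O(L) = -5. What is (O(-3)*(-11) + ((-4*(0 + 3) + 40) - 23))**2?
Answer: 3600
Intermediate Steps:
(O(-3)*(-11) + ((-4*(0 + 3) + 40) - 23))**2 = (-5*(-11) + ((-4*(0 + 3) + 40) - 23))**2 = (55 + ((-4*3 + 40) - 23))**2 = (55 + ((-12 + 40) - 23))**2 = (55 + (28 - 23))**2 = (55 + 5)**2 = 60**2 = 3600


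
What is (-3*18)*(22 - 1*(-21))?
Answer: -2322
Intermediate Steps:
(-3*18)*(22 - 1*(-21)) = -54*(22 + 21) = -54*43 = -2322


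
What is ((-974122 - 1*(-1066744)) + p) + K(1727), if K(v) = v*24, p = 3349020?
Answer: 3483090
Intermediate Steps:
K(v) = 24*v
((-974122 - 1*(-1066744)) + p) + K(1727) = ((-974122 - 1*(-1066744)) + 3349020) + 24*1727 = ((-974122 + 1066744) + 3349020) + 41448 = (92622 + 3349020) + 41448 = 3441642 + 41448 = 3483090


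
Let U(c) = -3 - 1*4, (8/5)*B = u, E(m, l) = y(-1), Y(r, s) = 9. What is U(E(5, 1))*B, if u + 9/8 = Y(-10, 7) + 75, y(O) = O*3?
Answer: -23205/64 ≈ -362.58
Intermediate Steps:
y(O) = 3*O
u = 663/8 (u = -9/8 + (9 + 75) = -9/8 + 84 = 663/8 ≈ 82.875)
E(m, l) = -3 (E(m, l) = 3*(-1) = -3)
B = 3315/64 (B = (5/8)*(663/8) = 3315/64 ≈ 51.797)
U(c) = -7 (U(c) = -3 - 4 = -7)
U(E(5, 1))*B = -7*3315/64 = -23205/64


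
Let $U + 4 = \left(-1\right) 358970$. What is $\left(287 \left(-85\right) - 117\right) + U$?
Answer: $-383486$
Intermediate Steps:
$U = -358974$ ($U = -4 - 358970 = -358974$)
$\left(287 \left(-85\right) - 117\right) + U = \left(287 \left(-85\right) - 117\right) - 358974 = \left(-24395 - 117\right) - 358974 = -24512 - 358974 = -383486$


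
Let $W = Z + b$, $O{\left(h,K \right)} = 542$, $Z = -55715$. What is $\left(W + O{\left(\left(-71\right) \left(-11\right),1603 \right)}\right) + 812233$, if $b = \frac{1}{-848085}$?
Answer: $\frac{642051230099}{848085} \approx 7.5706 \cdot 10^{5}$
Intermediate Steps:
$b = - \frac{1}{848085} \approx -1.1791 \cdot 10^{-6}$
$W = - \frac{47251055776}{848085}$ ($W = -55715 - \frac{1}{848085} = - \frac{47251055776}{848085} \approx -55715.0$)
$\left(W + O{\left(\left(-71\right) \left(-11\right),1603 \right)}\right) + 812233 = \left(- \frac{47251055776}{848085} + 542\right) + 812233 = - \frac{46791393706}{848085} + 812233 = \frac{642051230099}{848085}$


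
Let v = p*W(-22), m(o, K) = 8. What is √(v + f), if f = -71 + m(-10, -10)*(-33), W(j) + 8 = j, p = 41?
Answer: I*√1565 ≈ 39.56*I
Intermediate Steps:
W(j) = -8 + j
f = -335 (f = -71 + 8*(-33) = -71 - 264 = -335)
v = -1230 (v = 41*(-8 - 22) = 41*(-30) = -1230)
√(v + f) = √(-1230 - 335) = √(-1565) = I*√1565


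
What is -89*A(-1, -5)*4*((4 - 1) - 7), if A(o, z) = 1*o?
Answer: -1424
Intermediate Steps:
A(o, z) = o
-89*A(-1, -5)*4*((4 - 1) - 7) = -89*(-1*4)*((4 - 1) - 7) = -(-356)*(3 - 7) = -(-356)*(-4) = -89*16 = -1424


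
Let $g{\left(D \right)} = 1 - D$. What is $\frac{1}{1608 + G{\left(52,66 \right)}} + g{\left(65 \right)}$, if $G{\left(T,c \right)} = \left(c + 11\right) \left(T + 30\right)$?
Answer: $- \frac{507007}{7922} \approx -64.0$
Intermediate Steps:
$G{\left(T,c \right)} = \left(11 + c\right) \left(30 + T\right)$
$\frac{1}{1608 + G{\left(52,66 \right)}} + g{\left(65 \right)} = \frac{1}{1608 + \left(330 + 11 \cdot 52 + 30 \cdot 66 + 52 \cdot 66\right)} + \left(1 - 65\right) = \frac{1}{1608 + \left(330 + 572 + 1980 + 3432\right)} + \left(1 - 65\right) = \frac{1}{1608 + 6314} - 64 = \frac{1}{7922} - 64 = - \frac{507007}{7922}$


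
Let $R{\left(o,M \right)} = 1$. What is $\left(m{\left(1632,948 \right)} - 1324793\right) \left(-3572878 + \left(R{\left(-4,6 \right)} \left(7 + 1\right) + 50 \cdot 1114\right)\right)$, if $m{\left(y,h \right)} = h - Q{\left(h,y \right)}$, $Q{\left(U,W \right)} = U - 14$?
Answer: $4659472955430$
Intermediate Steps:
$Q{\left(U,W \right)} = -14 + U$ ($Q{\left(U,W \right)} = U - 14 = -14 + U$)
$m{\left(y,h \right)} = 14$ ($m{\left(y,h \right)} = h - \left(-14 + h\right) = 14$)
$\left(m{\left(1632,948 \right)} - 1324793\right) \left(-3572878 + \left(R{\left(-4,6 \right)} \left(7 + 1\right) + 50 \cdot 1114\right)\right) = \left(14 - 1324793\right) \left(-3572878 + \left(1 \left(7 + 1\right) + 50 \cdot 1114\right)\right) = - 1324779 \left(-3572878 + \left(1 \cdot 8 + 55700\right)\right) = - 1324779 \left(-3572878 + \left(8 + 55700\right)\right) = - 1324779 \left(-3572878 + 55708\right) = \left(-1324779\right) \left(-3517170\right) = 4659472955430$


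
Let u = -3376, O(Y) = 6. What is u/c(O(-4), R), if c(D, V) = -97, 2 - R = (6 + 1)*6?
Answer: 3376/97 ≈ 34.804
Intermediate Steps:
R = -40 (R = 2 - (6 + 1)*6 = 2 - 7*6 = 2 - 1*42 = 2 - 42 = -40)
u/c(O(-4), R) = -3376/(-97) = -3376*(-1/97) = 3376/97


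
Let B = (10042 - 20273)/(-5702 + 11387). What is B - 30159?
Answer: -171464146/5685 ≈ -30161.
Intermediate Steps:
B = -10231/5685 ≈ -1.7996
B - 30159 = -10231/5685 - 30159 = -171464146/5685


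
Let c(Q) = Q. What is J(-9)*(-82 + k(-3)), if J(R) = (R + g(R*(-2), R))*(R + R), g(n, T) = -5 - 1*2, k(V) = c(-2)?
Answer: -24192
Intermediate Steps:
k(V) = -2
g(n, T) = -7 (g(n, T) = -5 - 2 = -7)
J(R) = 2*R*(-7 + R) (J(R) = (R - 7)*(R + R) = (-7 + R)*(2*R) = 2*R*(-7 + R))
J(-9)*(-82 + k(-3)) = (2*(-9)*(-7 - 9))*(-82 - 2) = (2*(-9)*(-16))*(-84) = 288*(-84) = -24192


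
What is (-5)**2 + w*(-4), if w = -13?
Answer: 77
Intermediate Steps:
(-5)**2 + w*(-4) = (-5)**2 - 13*(-4) = 25 + 52 = 77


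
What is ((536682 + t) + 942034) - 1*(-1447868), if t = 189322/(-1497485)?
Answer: 4382515451918/1497485 ≈ 2.9266e+6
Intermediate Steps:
t = -189322/1497485 (t = 189322*(-1/1497485) = -189322/1497485 ≈ -0.12643)
((536682 + t) + 942034) - 1*(-1447868) = ((536682 - 189322/1497485) + 942034) - 1*(-1447868) = (803673055448/1497485 + 942034) + 1447868 = 2214354839938/1497485 + 1447868 = 4382515451918/1497485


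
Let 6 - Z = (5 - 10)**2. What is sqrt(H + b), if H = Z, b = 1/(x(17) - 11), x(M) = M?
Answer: I*sqrt(678)/6 ≈ 4.3397*I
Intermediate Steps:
b = 1/6 (b = 1/(17 - 11) = 1/6 ≈ 0.16667)
Z = -19 (Z = 6 - (5 - 10)**2 = 6 - 1*(-5)**2 = 6 - 1*25 = 6 - 25 = -19)
H = -19
sqrt(H + b) = sqrt(-19 + 1/6) = sqrt(-113/6) = I*sqrt(678)/6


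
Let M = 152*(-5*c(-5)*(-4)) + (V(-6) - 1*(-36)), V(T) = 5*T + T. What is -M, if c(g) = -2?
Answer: 6080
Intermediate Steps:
V(T) = 6*T
M = -6080 (M = 152*(-5*(-2)*(-4)) + (6*(-6) - 1*(-36)) = 152*(10*(-4)) + (-36 + 36) = 152*(-40) + 0 = -6080 + 0 = -6080)
-M = -1*(-6080) = 6080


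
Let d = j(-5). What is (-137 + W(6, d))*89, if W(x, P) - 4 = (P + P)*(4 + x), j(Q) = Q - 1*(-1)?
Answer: -18957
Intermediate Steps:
j(Q) = 1 + Q (j(Q) = Q + 1 = 1 + Q)
d = -4 (d = 1 - 5 = -4)
W(x, P) = 4 + 2*P*(4 + x) (W(x, P) = 4 + (P + P)*(4 + x) = 4 + (2*P)*(4 + x) = 4 + 2*P*(4 + x))
(-137 + W(6, d))*89 = (-137 + (4 + 8*(-4) + 2*(-4)*6))*89 = (-137 + (4 - 32 - 48))*89 = (-137 - 76)*89 = -213*89 = -18957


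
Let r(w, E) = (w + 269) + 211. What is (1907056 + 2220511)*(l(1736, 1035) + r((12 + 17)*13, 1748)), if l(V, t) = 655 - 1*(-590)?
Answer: 8676145834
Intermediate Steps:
l(V, t) = 1245 (l(V, t) = 655 + 590 = 1245)
r(w, E) = 480 + w (r(w, E) = (269 + w) + 211 = 480 + w)
(1907056 + 2220511)*(l(1736, 1035) + r((12 + 17)*13, 1748)) = (1907056 + 2220511)*(1245 + (480 + (12 + 17)*13)) = 4127567*(1245 + (480 + 29*13)) = 4127567*(1245 + (480 + 377)) = 4127567*(1245 + 857) = 4127567*2102 = 8676145834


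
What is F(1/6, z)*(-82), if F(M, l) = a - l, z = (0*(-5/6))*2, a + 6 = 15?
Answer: -738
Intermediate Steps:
a = 9 (a = -6 + 15 = 9)
z = 0 (z = (0*(-5*⅙))*2 = (0*(-⅚))*2 = 0*2 = 0)
F(M, l) = 9 - l
F(1/6, z)*(-82) = (9 - 1*0)*(-82) = (9 + 0)*(-82) = 9*(-82) = -738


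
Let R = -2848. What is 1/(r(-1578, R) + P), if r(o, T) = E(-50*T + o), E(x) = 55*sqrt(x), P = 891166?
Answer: 445583/396875426503 - 55*sqrt(140822)/793750853006 ≈ 1.0967e-6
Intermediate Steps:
r(o, T) = 55*sqrt(o - 50*T) (r(o, T) = 55*sqrt(-50*T + o) = 55*sqrt(o - 50*T))
1/(r(-1578, R) + P) = 1/(55*sqrt(-1578 - 50*(-2848)) + 891166) = 1/(55*sqrt(-1578 + 142400) + 891166) = 1/(55*sqrt(140822) + 891166) = 1/(891166 + 55*sqrt(140822))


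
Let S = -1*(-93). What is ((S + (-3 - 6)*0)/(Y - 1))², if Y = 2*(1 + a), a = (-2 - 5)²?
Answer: 961/1089 ≈ 0.88246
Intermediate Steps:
a = 49 (a = (-7)² = 49)
Y = 100 (Y = 2*(1 + 49) = 2*50 = 100)
S = 93
((S + (-3 - 6)*0)/(Y - 1))² = ((93 + (-3 - 6)*0)/(100 - 1))² = ((93 - 9*0)/99)² = ((93 + 0)*(1/99))² = (93*(1/99))² = (31/33)² = 961/1089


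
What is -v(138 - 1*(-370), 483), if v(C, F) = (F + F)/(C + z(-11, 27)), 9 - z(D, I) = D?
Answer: -161/88 ≈ -1.8295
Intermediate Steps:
z(D, I) = 9 - D
v(C, F) = 2*F/(20 + C) (v(C, F) = (F + F)/(C + (9 - 1*(-11))) = (2*F)/(C + (9 + 11)) = (2*F)/(C + 20) = (2*F)/(20 + C) = 2*F/(20 + C))
-v(138 - 1*(-370), 483) = -2*483/(20 + (138 - 1*(-370))) = -2*483/(20 + (138 + 370)) = -2*483/(20 + 508) = -2*483/528 = -1*161/88 = -161/88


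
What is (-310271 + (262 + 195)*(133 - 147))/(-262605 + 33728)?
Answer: 316669/228877 ≈ 1.3836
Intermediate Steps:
(-310271 + (262 + 195)*(133 - 147))/(-262605 + 33728) = (-310271 + 457*(-14))/(-228877) = (-310271 - 6398)*(-1/228877) = -316669*(-1/228877) = 316669/228877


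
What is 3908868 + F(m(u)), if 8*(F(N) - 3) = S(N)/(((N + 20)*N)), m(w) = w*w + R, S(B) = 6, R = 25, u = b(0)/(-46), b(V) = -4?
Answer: 4924696841696847/1259877044 ≈ 3.9089e+6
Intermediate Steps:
u = 2/23 (u = -4/(-46) = -4*(-1/46) = 2/23 ≈ 0.086957)
m(w) = 25 + w² (m(w) = w*w + 25 = w² + 25 = 25 + w²)
F(N) = 3 + 3/(4*N*(20 + N)) (F(N) = 3 + (6/(((N + 20)*N)))/8 = 3 + (6/(((20 + N)*N)))/8 = 3 + (6/((N*(20 + N))))/8 = 3 + (6*(1/(N*(20 + N))))/8 = 3 + (6/(N*(20 + N)))/8 = 3 + 3/(4*N*(20 + N)))
3908868 + F(m(u)) = 3908868 + 3*(1 + 4*(25 + (2/23)²)² + 80*(25 + (2/23)²))/(4*(25 + (2/23)²)*(20 + (25 + (2/23)²))) = 3908868 + 3*(1 + 4*(25 + 4/529)² + 80*(25 + 4/529))/(4*(25 + 4/529)*(20 + (25 + 4/529))) = 3908868 + 3*(1 + 4*(13229/529)² + 80*(13229/529))/(4*(13229/529)*(20 + 13229/529)) = 3908868 + (¾)*(529/13229)*(1 + 4*(175006441/279841) + 1058320/529)/(23809/529) = 3908868 + (¾)*(529/13229)*(529/23809)*(1 + 700025764/279841 + 1058320/529) = 3908868 + (¾)*(529/13229)*(529/23809)*(1260156885/279841) = 3908868 + 3780470655/1259877044 = 4924696841696847/1259877044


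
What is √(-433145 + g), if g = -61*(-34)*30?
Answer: 5*I*√14837 ≈ 609.04*I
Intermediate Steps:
g = 62220 (g = 2074*30 = 62220)
√(-433145 + g) = √(-433145 + 62220) = √(-370925) = 5*I*√14837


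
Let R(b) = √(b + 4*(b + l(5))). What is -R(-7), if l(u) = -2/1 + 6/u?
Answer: -I*√955/5 ≈ -6.1806*I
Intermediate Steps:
l(u) = -2 + 6/u (l(u) = -2*1 + 6/u = -2 + 6/u)
R(b) = √(-16/5 + 5*b) (R(b) = √(b + 4*(b + (-2 + 6/5))) = √(b + 4*(b - ⅘)) = √(b + 4*(-⅘ + b)) = √(b + (-16/5 + 4*b)) = √(-16/5 + 5*b))
-R(-7) = -√(-80 + 125*(-7))/5 = -√(-80 - 875)/5 = -√(-955)/5 = -I*√955/5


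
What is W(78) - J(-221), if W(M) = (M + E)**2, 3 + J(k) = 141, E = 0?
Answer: 5946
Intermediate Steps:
J(k) = 138 (J(k) = -3 + 141 = 138)
W(M) = M**2 (W(M) = (M + 0)**2 = M**2)
W(78) - J(-221) = 78**2 - 1*138 = 6084 - 138 = 5946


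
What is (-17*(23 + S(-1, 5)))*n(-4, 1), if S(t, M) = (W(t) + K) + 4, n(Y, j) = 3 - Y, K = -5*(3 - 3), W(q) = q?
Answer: -3094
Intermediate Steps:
K = 0 (K = -5*0 = 0)
S(t, M) = 4 + t (S(t, M) = (t + 0) + 4 = t + 4 = 4 + t)
(-17*(23 + S(-1, 5)))*n(-4, 1) = (-17*(23 + (4 - 1)))*(3 - 1*(-4)) = (-17*(23 + 3))*(3 + 4) = -17*26*7 = -442*7 = -3094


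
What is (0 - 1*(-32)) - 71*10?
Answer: -678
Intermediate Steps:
(0 - 1*(-32)) - 71*10 = (0 + 32) - 710 = 32 - 710 = -678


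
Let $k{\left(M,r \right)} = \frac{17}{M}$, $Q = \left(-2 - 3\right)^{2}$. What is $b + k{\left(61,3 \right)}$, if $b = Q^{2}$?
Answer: $\frac{38142}{61} \approx 625.28$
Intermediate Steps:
$Q = 25$ ($Q = \left(-5\right)^{2} = 25$)
$b = 625$ ($b = 25^{2} = 625$)
$b + k{\left(61,3 \right)} = 625 + \frac{17}{61} = \frac{38142}{61}$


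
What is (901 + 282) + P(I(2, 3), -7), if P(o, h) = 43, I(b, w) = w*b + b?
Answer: 1226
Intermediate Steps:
I(b, w) = b + b*w (I(b, w) = b*w + b = b + b*w)
(901 + 282) + P(I(2, 3), -7) = (901 + 282) + 43 = 1183 + 43 = 1226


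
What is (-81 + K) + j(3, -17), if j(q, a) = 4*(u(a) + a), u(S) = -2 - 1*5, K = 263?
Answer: 86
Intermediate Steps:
u(S) = -7 (u(S) = -2 - 5 = -7)
j(q, a) = -28 + 4*a (j(q, a) = 4*(-7 + a) = -28 + 4*a)
(-81 + K) + j(3, -17) = (-81 + 263) + (-28 + 4*(-17)) = 182 + (-28 - 68) = 182 - 96 = 86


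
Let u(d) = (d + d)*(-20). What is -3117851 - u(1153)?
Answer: -3071731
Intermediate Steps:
u(d) = -40*d (u(d) = (2*d)*(-20) = -40*d)
-3117851 - u(1153) = -3117851 - (-40)*1153 = -3117851 - 1*(-46120) = -3117851 + 46120 = -3071731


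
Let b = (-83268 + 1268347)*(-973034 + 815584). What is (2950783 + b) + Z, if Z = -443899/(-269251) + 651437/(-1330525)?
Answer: -66844158965848417778137/358245186775 ≈ -1.8659e+11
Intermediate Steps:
b = -186590688550 (b = 1185079*(-157450) = -186590688550)
Z = 415218653288/358245186775 (Z = -443899*(-1/269251) + 651437*(-1/1330525) = 443899/269251 - 651437/1330525 = 415218653288/358245186775 ≈ 1.1590)
(2950783 + b) + Z = (2950783 - 186590688550) + 415218653288/358245186775 = -186587737767 + 415218653288/358245186775 = -66844158965848417778137/358245186775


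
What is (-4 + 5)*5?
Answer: 5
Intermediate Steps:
(-4 + 5)*5 = 1*5 = 5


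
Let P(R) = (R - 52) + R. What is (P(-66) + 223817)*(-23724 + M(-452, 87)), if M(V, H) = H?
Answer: -5286013221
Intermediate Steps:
P(R) = -52 + 2*R (P(R) = (-52 + R) + R = -52 + 2*R)
(P(-66) + 223817)*(-23724 + M(-452, 87)) = ((-52 + 2*(-66)) + 223817)*(-23724 + 87) = ((-52 - 132) + 223817)*(-23637) = (-184 + 223817)*(-23637) = 223633*(-23637) = -5286013221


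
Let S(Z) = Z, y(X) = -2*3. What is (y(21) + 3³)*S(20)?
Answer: 420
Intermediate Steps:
y(X) = -6
(y(21) + 3³)*S(20) = (-6 + 3³)*20 = (-6 + 27)*20 = 21*20 = 420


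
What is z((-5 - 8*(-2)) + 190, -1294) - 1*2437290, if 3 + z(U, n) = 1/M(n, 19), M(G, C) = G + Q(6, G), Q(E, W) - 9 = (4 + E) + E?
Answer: -3092924818/1269 ≈ -2.4373e+6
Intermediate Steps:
Q(E, W) = 13 + 2*E (Q(E, W) = 9 + ((4 + E) + E) = 9 + (4 + 2*E) = 13 + 2*E)
M(G, C) = 25 + G (M(G, C) = G + (13 + 2*6) = G + (13 + 12) = G + 25 = 25 + G)
z(U, n) = -3 + 1/(25 + n)
z((-5 - 8*(-2)) + 190, -1294) - 1*2437290 = (-74 - 3*(-1294))/(25 - 1294) - 1*2437290 = (-74 + 3882)/(-1269) - 2437290 = -1/1269*3808 - 2437290 = -3808/1269 - 2437290 = -3092924818/1269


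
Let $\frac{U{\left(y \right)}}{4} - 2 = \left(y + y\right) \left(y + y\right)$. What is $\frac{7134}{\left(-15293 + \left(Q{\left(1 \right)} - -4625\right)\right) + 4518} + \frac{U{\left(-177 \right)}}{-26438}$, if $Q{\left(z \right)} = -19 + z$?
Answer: $- \frac{273371199}{13589132} \approx -20.117$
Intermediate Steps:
$U{\left(y \right)} = 8 + 16 y^{2}$ ($U{\left(y \right)} = 8 + 4 \left(y + y\right) \left(y + y\right) = 8 + 4 \cdot 2 y 2 y = 8 + 4 \cdot 4 y^{2} = 8 + 16 y^{2}$)
$\frac{7134}{\left(-15293 + \left(Q{\left(1 \right)} - -4625\right)\right) + 4518} + \frac{U{\left(-177 \right)}}{-26438} = \frac{7134}{\left(-15293 + \left(\left(-19 + 1\right) - -4625\right)\right) + 4518} + \frac{8 + 16 \left(-177\right)^{2}}{-26438} = \frac{7134}{\left(-15293 + \left(-18 + 4625\right)\right) + 4518} + \left(8 + 16 \cdot 31329\right) \left(- \frac{1}{26438}\right) = \frac{7134}{\left(-15293 + 4607\right) + 4518} + \left(8 + 501264\right) \left(- \frac{1}{26438}\right) = \frac{7134}{-10686 + 4518} + 501272 \left(- \frac{1}{26438}\right) = \frac{7134}{-6168} - \frac{250636}{13219} = 7134 \left(- \frac{1}{6168}\right) - \frac{250636}{13219} = - \frac{1189}{1028} - \frac{250636}{13219} = - \frac{273371199}{13589132}$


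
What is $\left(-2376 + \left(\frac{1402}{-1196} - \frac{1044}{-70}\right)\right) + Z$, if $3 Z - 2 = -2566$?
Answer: $- \frac{201990697}{62790} \approx -3216.9$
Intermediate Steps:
$Z = - \frac{2564}{3}$ ($Z = \frac{2}{3} + \frac{1}{3} \left(-2566\right) = \frac{2}{3} - \frac{2566}{3} = - \frac{2564}{3} \approx -854.67$)
$\left(-2376 + \left(\frac{1402}{-1196} - \frac{1044}{-70}\right)\right) + Z = \left(-2376 + \left(\frac{1402}{-1196} - \frac{1044}{-70}\right)\right) - \frac{2564}{3} = \left(-2376 + \left(1402 \left(- \frac{1}{1196}\right) - - \frac{522}{35}\right)\right) - \frac{2564}{3} = \left(-2376 + \left(- \frac{701}{598} + \frac{522}{35}\right)\right) - \frac{2564}{3} = \left(-2376 + \frac{287621}{20930}\right) - \frac{2564}{3} = - \frac{49442059}{20930} - \frac{2564}{3} = - \frac{201990697}{62790}$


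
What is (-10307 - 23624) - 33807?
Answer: -67738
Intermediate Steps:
(-10307 - 23624) - 33807 = -33931 - 33807 = -67738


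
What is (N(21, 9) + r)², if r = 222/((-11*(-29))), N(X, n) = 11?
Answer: 13920361/101761 ≈ 136.79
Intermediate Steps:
r = 222/319 ≈ 0.69592
(N(21, 9) + r)² = (11 + 222/319)² = (3731/319)² = 13920361/101761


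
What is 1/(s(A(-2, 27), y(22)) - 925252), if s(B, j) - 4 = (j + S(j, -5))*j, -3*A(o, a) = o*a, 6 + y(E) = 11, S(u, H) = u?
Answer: -1/925198 ≈ -1.0808e-6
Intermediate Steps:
y(E) = 5 (y(E) = -6 + 11 = 5)
A(o, a) = -a*o/3 (A(o, a) = -o*a/3 = -a*o/3)
s(B, j) = 4 + 2*j² (s(B, j) = 4 + (j + j)*j = 4 + (2*j)*j = 4 + 2*j²)
1/(s(A(-2, 27), y(22)) - 925252) = 1/((4 + 2*5²) - 925252) = 1/((4 + 2*25) - 925252) = 1/((4 + 50) - 925252) = 1/(54 - 925252) = 1/(-925198) = -1/925198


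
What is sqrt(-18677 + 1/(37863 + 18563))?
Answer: 9*I*sqrt(734142943146)/56426 ≈ 136.66*I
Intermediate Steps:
sqrt(-18677 + 1/(37863 + 18563)) = sqrt(-18677 + 1/56426) = sqrt(-1053868401/56426) = 9*I*sqrt(734142943146)/56426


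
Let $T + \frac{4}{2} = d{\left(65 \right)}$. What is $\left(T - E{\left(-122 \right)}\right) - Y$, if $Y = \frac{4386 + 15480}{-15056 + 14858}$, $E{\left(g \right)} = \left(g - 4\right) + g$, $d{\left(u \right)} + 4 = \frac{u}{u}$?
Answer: $\frac{1030}{3} \approx 343.33$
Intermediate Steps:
$d{\left(u \right)} = -3$ ($d{\left(u \right)} = -4 + \frac{u}{u} = -4 + 1 = -3$)
$T = -5$ ($T = -2 - 3 = -5$)
$E{\left(g \right)} = -4 + 2 g$ ($E{\left(g \right)} = \left(-4 + g\right) + g = -4 + 2 g$)
$Y = - \frac{301}{3}$ ($Y = \frac{19866}{-198} = 19866 \left(- \frac{1}{198}\right) = - \frac{301}{3} \approx -100.33$)
$\left(T - E{\left(-122 \right)}\right) - Y = \left(-5 - \left(-4 + 2 \left(-122\right)\right)\right) - - \frac{301}{3} = \left(-5 - \left(-4 - 244\right)\right) + \frac{301}{3} = \left(-5 - -248\right) + \frac{301}{3} = \left(-5 + 248\right) + \frac{301}{3} = 243 + \frac{301}{3} = \frac{1030}{3}$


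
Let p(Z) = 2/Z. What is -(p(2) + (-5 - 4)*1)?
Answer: 8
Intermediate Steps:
-(p(2) + (-5 - 4)*1) = -(2/2 + (-5 - 4)*1) = -(2*(1/2) - 9*1) = -(1 - 9) = -1*(-8) = 8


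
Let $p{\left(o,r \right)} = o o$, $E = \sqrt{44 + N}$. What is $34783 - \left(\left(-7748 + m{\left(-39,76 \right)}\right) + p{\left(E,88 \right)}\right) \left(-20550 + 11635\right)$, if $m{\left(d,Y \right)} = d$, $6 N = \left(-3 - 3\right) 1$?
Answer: $-69002977$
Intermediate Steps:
$N = -1$ ($N = \frac{\left(-3 - 3\right) 1}{6} = \frac{\left(-6\right) 1}{6} = \frac{1}{6} \left(-6\right) = -1$)
$E = \sqrt{43}$ ($E = \sqrt{44 - 1} = \sqrt{43} \approx 6.5574$)
$p{\left(o,r \right)} = o^{2}$
$34783 - \left(\left(-7748 + m{\left(-39,76 \right)}\right) + p{\left(E,88 \right)}\right) \left(-20550 + 11635\right) = 34783 - \left(\left(-7748 - 39\right) + \left(\sqrt{43}\right)^{2}\right) \left(-20550 + 11635\right) = 34783 - \left(-7787 + 43\right) \left(-8915\right) = 34783 - \left(-7744\right) \left(-8915\right) = 34783 - 69037760 = -69002977$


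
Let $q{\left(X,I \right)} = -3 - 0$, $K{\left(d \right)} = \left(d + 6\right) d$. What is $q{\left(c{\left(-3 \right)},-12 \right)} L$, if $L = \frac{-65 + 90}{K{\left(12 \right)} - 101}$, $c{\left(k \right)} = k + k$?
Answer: $- \frac{15}{23} \approx -0.65217$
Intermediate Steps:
$c{\left(k \right)} = 2 k$
$K{\left(d \right)} = d \left(6 + d\right)$ ($K{\left(d \right)} = \left(6 + d\right) d = d \left(6 + d\right)$)
$q{\left(X,I \right)} = -3$ ($q{\left(X,I \right)} = -3 + 0 = -3$)
$L = \frac{5}{23}$ ($L = \frac{-65 + 90}{12 \left(6 + 12\right) - 101} = \frac{25}{12 \cdot 18 - 101} = \frac{25}{216 - 101} = \frac{25}{115} = 25 \cdot \frac{1}{115} = \frac{5}{23} \approx 0.21739$)
$q{\left(c{\left(-3 \right)},-12 \right)} L = \left(-3\right) \frac{5}{23} = - \frac{15}{23}$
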